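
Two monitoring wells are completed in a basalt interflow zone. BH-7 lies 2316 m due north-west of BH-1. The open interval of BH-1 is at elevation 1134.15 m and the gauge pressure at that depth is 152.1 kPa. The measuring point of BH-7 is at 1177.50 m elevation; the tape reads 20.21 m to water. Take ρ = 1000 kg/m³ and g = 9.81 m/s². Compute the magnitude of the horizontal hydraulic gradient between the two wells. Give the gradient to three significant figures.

Pressure head at BH-1: ψ = P/(ρg) = 152.1×1000 / (1000 × 9.81) = 15.50 m.
Total head at BH-1: h = z + ψ = 1134.15 + 15.50 = 1149.65 m.
Total head at BH-7: h = 1177.50 − 20.21 = 1157.29 m.
Head difference: h(BH-1) − h(BH-7) = 1149.65 − 1157.29 = -7.64 m.
Hydraulic gradient: i = |Δh| / L = 7.64 / 2316 = 0.00330.

i ≈ 0.00330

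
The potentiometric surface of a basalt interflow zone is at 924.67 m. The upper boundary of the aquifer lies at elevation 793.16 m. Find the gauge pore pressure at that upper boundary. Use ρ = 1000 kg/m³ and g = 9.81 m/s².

P ≈ 1290 kPa

Pressure head at the aquifer top: ψ = h − z = 924.67 − 793.16 = 131.51 m.
P = ρgψ = 1000 × 9.81 × 131.51 = 1290113 Pa ≈ 1290 kPa.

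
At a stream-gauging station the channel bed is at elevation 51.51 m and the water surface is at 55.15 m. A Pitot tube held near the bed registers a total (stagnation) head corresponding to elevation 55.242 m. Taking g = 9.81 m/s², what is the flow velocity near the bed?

Near the bed, under hydrostatic conditions, the piezometric head (z + ψ) equals the free-surface elevation, 55.15 m.
Velocity head = total − piezometric = 55.242 − 55.15 = 0.092 m.
v = √(2g·h_v) = √(2 × 9.81 × 0.092) = 1.34 m/s.

v ≈ 1.34 m/s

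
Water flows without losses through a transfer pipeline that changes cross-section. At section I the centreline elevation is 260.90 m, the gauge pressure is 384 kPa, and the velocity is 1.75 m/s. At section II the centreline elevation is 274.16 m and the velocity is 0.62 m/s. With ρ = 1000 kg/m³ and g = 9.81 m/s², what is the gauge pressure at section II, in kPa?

P₂ ≈ 255 kPa

Pressure head at I: ψ₁ = P₁/(ρg) = 384×1000 / (1000 × 9.81) = 39.14 m.
Velocity heads: v₁²/2g = 1.75²/19.62 = 0.156 m; v₂²/2g = 0.62²/19.62 = 0.020 m.
Total head H = z₁ + ψ₁ + v₁²/2g = 260.90 + 39.14 + 0.156 = 300.20 m.
ψ₂ = H − z₂ − v₂²/2g = 300.20 − 274.16 − 0.020 = 26.02 m.
P₂ = ρgψ₂ = 1000 × 9.81 × 26.02 ≈ 255 kPa.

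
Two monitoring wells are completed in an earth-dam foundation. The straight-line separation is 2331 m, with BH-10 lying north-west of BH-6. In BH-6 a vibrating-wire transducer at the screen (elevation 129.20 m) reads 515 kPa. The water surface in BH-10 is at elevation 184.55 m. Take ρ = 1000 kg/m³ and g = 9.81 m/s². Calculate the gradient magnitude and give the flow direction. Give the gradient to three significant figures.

i ≈ 0.00122; groundwater flows toward the south-east

Pressure head at BH-6: ψ = P/(ρg) = 515×1000 / (1000 × 9.81) = 52.50 m.
Total head at BH-6: h = z + ψ = 129.20 + 52.50 = 181.70 m.
Total head at BH-10: h = 184.55 m (water level in the piezometer is the total head).
Head difference: h(BH-6) − h(BH-10) = 181.70 − 184.55 = -2.85 m.
Hydraulic gradient: i = |Δh| / L = 2.85 / 2331 = 0.00122.
Flow is from higher to lower head: from BH-10 toward BH-6, i.e. toward the south-east.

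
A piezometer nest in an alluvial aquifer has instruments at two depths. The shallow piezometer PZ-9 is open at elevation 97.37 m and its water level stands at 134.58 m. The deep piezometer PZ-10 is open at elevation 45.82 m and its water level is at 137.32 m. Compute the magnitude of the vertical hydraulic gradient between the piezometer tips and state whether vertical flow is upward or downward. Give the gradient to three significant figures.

Total head at PZ-9: h = 134.58 m (water level in the standpipe).
Total head at PZ-10: h = 137.32 m.
Δh = h(PZ-9) − h(PZ-10) = 134.58 − 137.32 = -2.74 m.
Vertical separation Δz = 97.37 − 45.82 = 51.55 m.
|i_v| = |Δh| / Δz = 2.74 / 51.55 = 0.0532.
Head is higher in the deep piezometer, so vertical flow is upward (discharge condition).

|i_v| ≈ 0.0532; vertical flow is upward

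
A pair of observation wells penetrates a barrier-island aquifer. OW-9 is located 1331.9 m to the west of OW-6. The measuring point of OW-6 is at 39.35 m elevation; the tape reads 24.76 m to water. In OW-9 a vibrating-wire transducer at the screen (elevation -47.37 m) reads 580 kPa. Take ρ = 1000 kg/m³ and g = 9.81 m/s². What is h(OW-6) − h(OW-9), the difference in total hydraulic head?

Total head at OW-6: h = 39.35 − 24.76 = 14.59 m.
Pressure head at OW-9: ψ = P/(ρg) = 580×1000 / (1000 × 9.81) = 59.12 m.
Total head at OW-9: h = z + ψ = -47.37 + 59.12 = 11.75 m.
Head difference: h(OW-6) − h(OW-9) = 14.59 − 11.75 = 2.84 m.

Δh ≈ 2.84 m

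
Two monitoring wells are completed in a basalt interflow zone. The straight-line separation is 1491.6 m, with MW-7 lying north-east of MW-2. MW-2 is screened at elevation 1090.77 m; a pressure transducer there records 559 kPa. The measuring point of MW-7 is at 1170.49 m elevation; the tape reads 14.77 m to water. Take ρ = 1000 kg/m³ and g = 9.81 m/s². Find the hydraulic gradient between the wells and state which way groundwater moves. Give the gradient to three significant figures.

i ≈ 0.00534; groundwater flows toward the south-west

Pressure head at MW-2: ψ = P/(ρg) = 559×1000 / (1000 × 9.81) = 56.98 m.
Total head at MW-2: h = z + ψ = 1090.77 + 56.98 = 1147.75 m.
Total head at MW-7: h = 1170.49 − 14.77 = 1155.72 m.
Head difference: h(MW-2) − h(MW-7) = 1147.75 − 1155.72 = -7.97 m.
Hydraulic gradient: i = |Δh| / L = 7.97 / 1491.6 = 0.00534.
Flow is from higher to lower head: from MW-7 toward MW-2, i.e. toward the south-west.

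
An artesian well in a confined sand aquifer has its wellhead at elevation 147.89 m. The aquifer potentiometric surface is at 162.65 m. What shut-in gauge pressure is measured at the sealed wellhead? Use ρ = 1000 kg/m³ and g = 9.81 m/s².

Head above the cap: Δh = 162.65 − 147.89 = 14.76 m.
P = ρgΔh = 1000 × 9.81 × 14.76 = 144796 Pa ≈ 145 kPa.

P ≈ 145 kPa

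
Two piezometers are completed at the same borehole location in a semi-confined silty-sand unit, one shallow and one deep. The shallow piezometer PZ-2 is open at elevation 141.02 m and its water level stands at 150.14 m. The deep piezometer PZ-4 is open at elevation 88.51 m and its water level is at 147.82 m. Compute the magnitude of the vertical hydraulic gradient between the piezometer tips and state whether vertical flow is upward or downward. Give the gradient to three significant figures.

Total head at PZ-2: h = 150.14 m (water level in the standpipe).
Total head at PZ-4: h = 147.82 m.
Δh = h(PZ-2) − h(PZ-4) = 150.14 − 147.82 = 2.32 m.
Vertical separation Δz = 141.02 − 88.51 = 52.51 m.
|i_v| = |Δh| / Δz = 2.32 / 52.51 = 0.0442.
Head is higher in the shallow piezometer, so vertical flow is downward (recharge condition).

|i_v| ≈ 0.0442; vertical flow is downward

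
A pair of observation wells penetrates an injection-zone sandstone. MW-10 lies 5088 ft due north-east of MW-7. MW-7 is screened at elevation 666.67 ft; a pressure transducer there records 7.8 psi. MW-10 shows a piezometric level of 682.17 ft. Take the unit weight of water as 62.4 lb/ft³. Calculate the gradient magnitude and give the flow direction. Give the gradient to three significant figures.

Pressure head at MW-7: ψ = 144·P/γ = 144 × 7.8 / 62.4 = 18.00 ft.
Total head at MW-7: h = z + ψ = 666.67 + 18.00 = 684.67 ft.
Total head at MW-10: h = 682.17 ft (water level in the piezometer is the total head).
Head difference: h(MW-7) − h(MW-10) = 684.67 − 682.17 = 2.50 ft.
Hydraulic gradient: i = |Δh| / L = 2.50 / 5088 = 0.000491.
Flow is from higher to lower head: from MW-7 toward MW-10, i.e. toward the north-east.

i ≈ 0.000491; groundwater flows toward the north-east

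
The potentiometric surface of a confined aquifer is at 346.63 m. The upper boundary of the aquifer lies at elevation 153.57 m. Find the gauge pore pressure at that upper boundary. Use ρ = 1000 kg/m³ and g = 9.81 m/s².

P ≈ 1890 kPa

Pressure head at the aquifer top: ψ = h − z = 346.63 − 153.57 = 193.06 m.
P = ρgψ = 1000 × 9.81 × 193.06 = 1893919 Pa ≈ 1890 kPa.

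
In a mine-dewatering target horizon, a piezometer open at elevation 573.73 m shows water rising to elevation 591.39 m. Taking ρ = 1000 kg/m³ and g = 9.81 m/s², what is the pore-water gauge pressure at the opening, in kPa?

P ≈ 173 kPa

Pressure head ψ = h − z = 591.39 − 573.73 = 17.66 m.
P = ρgψ = 1000 × 9.81 × 17.66 = 173245 Pa ≈ 173 kPa.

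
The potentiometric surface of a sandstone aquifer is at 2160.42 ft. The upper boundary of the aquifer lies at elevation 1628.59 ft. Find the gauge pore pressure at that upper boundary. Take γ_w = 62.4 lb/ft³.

P ≈ 230 psi

Pressure head at the aquifer top: ψ = h − z = 2160.42 − 1628.59 = 531.83 ft.
P = γψ/144 = 62.4 × 531.83 / 144 = 230 psi.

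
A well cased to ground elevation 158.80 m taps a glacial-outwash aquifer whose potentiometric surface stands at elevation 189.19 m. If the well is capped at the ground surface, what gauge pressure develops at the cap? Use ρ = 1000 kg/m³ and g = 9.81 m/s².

Head above the cap: Δh = 189.19 − 158.80 = 30.39 m.
P = ρgΔh = 1000 × 9.81 × 30.39 = 298126 Pa ≈ 298 kPa.

P ≈ 298 kPa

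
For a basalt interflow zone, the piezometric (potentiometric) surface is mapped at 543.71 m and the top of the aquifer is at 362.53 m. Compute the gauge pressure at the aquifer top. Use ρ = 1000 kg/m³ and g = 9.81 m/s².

P ≈ 1780 kPa

Pressure head at the aquifer top: ψ = h − z = 543.71 − 362.53 = 181.18 m.
P = ρgψ = 1000 × 9.81 × 181.18 = 1777376 Pa ≈ 1780 kPa.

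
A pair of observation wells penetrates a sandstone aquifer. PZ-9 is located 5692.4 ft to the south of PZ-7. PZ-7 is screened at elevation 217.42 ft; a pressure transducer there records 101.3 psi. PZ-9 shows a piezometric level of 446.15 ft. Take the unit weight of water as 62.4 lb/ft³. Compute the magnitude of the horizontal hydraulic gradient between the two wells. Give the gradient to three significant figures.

Pressure head at PZ-7: ψ = 144·P/γ = 144 × 101.3 / 62.4 = 233.77 ft.
Total head at PZ-7: h = z + ψ = 217.42 + 233.77 = 451.19 ft.
Total head at PZ-9: h = 446.15 ft (water level in the piezometer is the total head).
Head difference: h(PZ-7) − h(PZ-9) = 451.19 − 446.15 = 5.04 ft.
Hydraulic gradient: i = |Δh| / L = 5.04 / 5692.4 = 0.000885.

i ≈ 0.000885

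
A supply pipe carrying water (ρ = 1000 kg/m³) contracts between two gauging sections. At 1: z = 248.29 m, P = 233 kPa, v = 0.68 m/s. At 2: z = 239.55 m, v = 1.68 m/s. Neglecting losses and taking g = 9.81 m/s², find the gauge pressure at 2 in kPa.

Pressure head at 1: ψ₁ = P₁/(ρg) = 233×1000 / (1000 × 9.81) = 23.75 m.
Velocity heads: v₁²/2g = 0.68²/19.62 = 0.024 m; v₂²/2g = 1.68²/19.62 = 0.144 m.
Total head H = z₁ + ψ₁ + v₁²/2g = 248.29 + 23.75 + 0.024 = 272.06 m.
ψ₂ = H − z₂ − v₂²/2g = 272.06 − 239.55 − 0.144 = 32.37 m.
P₂ = ρgψ₂ = 1000 × 9.81 × 32.37 ≈ 318 kPa.

P₂ ≈ 318 kPa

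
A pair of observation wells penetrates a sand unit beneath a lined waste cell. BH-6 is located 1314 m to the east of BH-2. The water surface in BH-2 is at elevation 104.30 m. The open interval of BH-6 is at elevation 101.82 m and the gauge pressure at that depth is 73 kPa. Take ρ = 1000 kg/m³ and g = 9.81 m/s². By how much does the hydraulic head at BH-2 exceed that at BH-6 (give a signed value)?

Δh ≈ -4.96 m

Total head at BH-2: h = 104.30 m (water level in the piezometer is the total head).
Pressure head at BH-6: ψ = P/(ρg) = 73×1000 / (1000 × 9.81) = 7.44 m.
Total head at BH-6: h = z + ψ = 101.82 + 7.44 = 109.26 m.
Head difference: h(BH-2) − h(BH-6) = 104.30 − 109.26 = -4.96 m.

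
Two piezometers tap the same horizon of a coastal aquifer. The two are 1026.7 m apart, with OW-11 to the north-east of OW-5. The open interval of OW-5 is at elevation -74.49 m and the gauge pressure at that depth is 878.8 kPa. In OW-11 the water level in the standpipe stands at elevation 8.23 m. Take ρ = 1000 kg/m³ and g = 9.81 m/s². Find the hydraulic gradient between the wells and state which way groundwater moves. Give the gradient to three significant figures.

i ≈ 0.00668; groundwater flows toward the north-east

Pressure head at OW-5: ψ = P/(ρg) = 878.8×1000 / (1000 × 9.81) = 89.58 m.
Total head at OW-5: h = z + ψ = -74.49 + 89.58 = 15.09 m.
Total head at OW-11: h = 8.23 m (water level in the piezometer is the total head).
Head difference: h(OW-5) − h(OW-11) = 15.09 − 8.23 = 6.86 m.
Hydraulic gradient: i = |Δh| / L = 6.86 / 1026.7 = 0.00668.
Flow is from higher to lower head: from OW-5 toward OW-11, i.e. toward the north-east.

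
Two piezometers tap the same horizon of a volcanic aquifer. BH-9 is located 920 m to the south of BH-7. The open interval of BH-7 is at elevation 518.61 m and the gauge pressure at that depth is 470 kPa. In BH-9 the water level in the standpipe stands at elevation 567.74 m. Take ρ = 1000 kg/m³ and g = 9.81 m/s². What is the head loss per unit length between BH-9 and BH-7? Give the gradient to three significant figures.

Pressure head at BH-7: ψ = P/(ρg) = 470×1000 / (1000 × 9.81) = 47.91 m.
Total head at BH-7: h = z + ψ = 518.61 + 47.91 = 566.52 m.
Total head at BH-9: h = 567.74 m (water level in the piezometer is the total head).
Head difference: h(BH-7) − h(BH-9) = 566.52 − 567.74 = -1.22 m.
Hydraulic gradient: i = |Δh| / L = 1.22 / 920 = 0.00133.

i ≈ 0.00133 m/m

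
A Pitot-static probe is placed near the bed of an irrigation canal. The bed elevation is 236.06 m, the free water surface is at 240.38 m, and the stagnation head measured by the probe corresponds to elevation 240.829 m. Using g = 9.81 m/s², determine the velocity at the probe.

Near the bed, under hydrostatic conditions, the piezometric head (z + ψ) equals the free-surface elevation, 240.38 m.
Velocity head = total − piezometric = 240.829 − 240.38 = 0.449 m.
v = √(2g·h_v) = √(2 × 9.81 × 0.449) = 2.97 m/s.

v ≈ 2.97 m/s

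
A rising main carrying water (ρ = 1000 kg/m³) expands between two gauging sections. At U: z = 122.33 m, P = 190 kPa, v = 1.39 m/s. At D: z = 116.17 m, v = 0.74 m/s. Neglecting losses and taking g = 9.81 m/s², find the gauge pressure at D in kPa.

P₂ ≈ 251 kPa

Pressure head at U: ψ₁ = P₁/(ρg) = 190×1000 / (1000 × 9.81) = 19.37 m.
Velocity heads: v₁²/2g = 1.39²/19.62 = 0.098 m; v₂²/2g = 0.74²/19.62 = 0.028 m.
Total head H = z₁ + ψ₁ + v₁²/2g = 122.33 + 19.37 + 0.098 = 141.80 m.
ψ₂ = H − z₂ − v₂²/2g = 141.80 − 116.17 − 0.028 = 25.60 m.
P₂ = ρgψ₂ = 1000 × 9.81 × 25.60 ≈ 251 kPa.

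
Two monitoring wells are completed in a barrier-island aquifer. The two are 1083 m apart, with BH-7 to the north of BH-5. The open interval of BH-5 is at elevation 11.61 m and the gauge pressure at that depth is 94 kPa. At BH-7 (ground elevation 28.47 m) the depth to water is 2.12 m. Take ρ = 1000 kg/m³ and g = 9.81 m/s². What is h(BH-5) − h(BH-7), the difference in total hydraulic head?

Δh ≈ -5.16 m

Pressure head at BH-5: ψ = P/(ρg) = 94×1000 / (1000 × 9.81) = 9.58 m.
Total head at BH-5: h = z + ψ = 11.61 + 9.58 = 21.19 m.
Total head at BH-7: h = 28.47 − 2.12 = 26.35 m.
Head difference: h(BH-5) − h(BH-7) = 21.19 − 26.35 = -5.16 m.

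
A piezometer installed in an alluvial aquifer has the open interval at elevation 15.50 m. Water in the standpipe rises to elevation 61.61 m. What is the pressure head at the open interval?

Total head h = 61.61 m (the water-surface elevation in the piezometer).
Pressure head ψ = h − z = 61.61 − 15.50 = 46.11 m.

ψ ≈ 46.11 m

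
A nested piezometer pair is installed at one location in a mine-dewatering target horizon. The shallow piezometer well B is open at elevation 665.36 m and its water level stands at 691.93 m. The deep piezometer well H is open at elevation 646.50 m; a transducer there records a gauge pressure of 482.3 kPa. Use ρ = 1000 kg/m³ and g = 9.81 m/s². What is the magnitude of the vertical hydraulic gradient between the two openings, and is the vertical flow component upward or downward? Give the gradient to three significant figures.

Total head at well B: h = 691.93 m (water level in the standpipe).
Pressure head at well H: ψ = P/(ρg) = 482.3×1000 / (1000 × 9.81) = 49.16 m.
Total head at well H: h = z + ψ = 646.50 + 49.16 = 695.66 m.
Δh = h(well B) − h(well H) = 691.93 − 695.66 = -3.73 m.
Vertical separation Δz = 665.36 − 646.50 = 18.86 m.
|i_v| = |Δh| / Δz = 3.73 / 18.86 = 0.198.
Head is higher in the deep piezometer, so vertical flow is upward (discharge condition).

|i_v| ≈ 0.198; vertical flow is upward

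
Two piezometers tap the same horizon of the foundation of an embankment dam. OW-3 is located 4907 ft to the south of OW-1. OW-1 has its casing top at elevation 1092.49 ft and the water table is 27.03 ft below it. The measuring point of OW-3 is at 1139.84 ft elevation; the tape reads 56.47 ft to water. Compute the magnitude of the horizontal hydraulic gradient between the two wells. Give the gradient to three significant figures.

Total head at OW-1: h = 1092.49 − 27.03 = 1065.46 ft.
Total head at OW-3: h = 1139.84 − 56.47 = 1083.37 ft.
Head difference: h(OW-1) − h(OW-3) = 1065.46 − 1083.37 = -17.91 ft.
Hydraulic gradient: i = |Δh| / L = 17.91 / 4907 = 0.00365.

i ≈ 0.00365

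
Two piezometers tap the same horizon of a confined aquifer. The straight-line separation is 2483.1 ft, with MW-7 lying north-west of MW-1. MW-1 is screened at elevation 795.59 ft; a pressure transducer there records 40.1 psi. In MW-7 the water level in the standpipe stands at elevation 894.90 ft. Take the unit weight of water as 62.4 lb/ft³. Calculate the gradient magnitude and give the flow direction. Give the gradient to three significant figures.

i ≈ 0.00273; groundwater flows toward the south-east

Pressure head at MW-1: ψ = 144·P/γ = 144 × 40.1 / 62.4 = 92.54 ft.
Total head at MW-1: h = z + ψ = 795.59 + 92.54 = 888.13 ft.
Total head at MW-7: h = 894.90 ft (water level in the piezometer is the total head).
Head difference: h(MW-1) − h(MW-7) = 888.13 − 894.90 = -6.77 ft.
Hydraulic gradient: i = |Δh| / L = 6.77 / 2483.1 = 0.00273.
Flow is from higher to lower head: from MW-7 toward MW-1, i.e. toward the south-east.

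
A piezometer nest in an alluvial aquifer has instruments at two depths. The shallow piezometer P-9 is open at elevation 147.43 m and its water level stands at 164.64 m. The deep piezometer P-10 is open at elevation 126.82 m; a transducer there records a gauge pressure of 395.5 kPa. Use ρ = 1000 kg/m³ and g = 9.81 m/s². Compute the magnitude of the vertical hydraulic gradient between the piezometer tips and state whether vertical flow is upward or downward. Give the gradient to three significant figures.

Total head at P-9: h = 164.64 m (water level in the standpipe).
Pressure head at P-10: ψ = P/(ρg) = 395.5×1000 / (1000 × 9.81) = 40.32 m.
Total head at P-10: h = z + ψ = 126.82 + 40.32 = 167.14 m.
Δh = h(P-9) − h(P-10) = 164.64 − 167.14 = -2.50 m.
Vertical separation Δz = 147.43 − 126.82 = 20.61 m.
|i_v| = |Δh| / Δz = 2.50 / 20.61 = 0.121.
Head is higher in the deep piezometer, so vertical flow is upward (discharge condition).

|i_v| ≈ 0.121; vertical flow is upward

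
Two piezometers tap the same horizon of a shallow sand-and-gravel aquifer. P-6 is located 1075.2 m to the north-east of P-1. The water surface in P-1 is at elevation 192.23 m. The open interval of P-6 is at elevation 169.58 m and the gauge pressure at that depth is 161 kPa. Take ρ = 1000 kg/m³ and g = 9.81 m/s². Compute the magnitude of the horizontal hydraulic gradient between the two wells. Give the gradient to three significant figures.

Total head at P-1: h = 192.23 m (water level in the piezometer is the total head).
Pressure head at P-6: ψ = P/(ρg) = 161×1000 / (1000 × 9.81) = 16.41 m.
Total head at P-6: h = z + ψ = 169.58 + 16.41 = 185.99 m.
Head difference: h(P-1) − h(P-6) = 192.23 − 185.99 = 6.24 m.
Hydraulic gradient: i = |Δh| / L = 6.24 / 1075.2 = 0.00580.

i ≈ 0.00580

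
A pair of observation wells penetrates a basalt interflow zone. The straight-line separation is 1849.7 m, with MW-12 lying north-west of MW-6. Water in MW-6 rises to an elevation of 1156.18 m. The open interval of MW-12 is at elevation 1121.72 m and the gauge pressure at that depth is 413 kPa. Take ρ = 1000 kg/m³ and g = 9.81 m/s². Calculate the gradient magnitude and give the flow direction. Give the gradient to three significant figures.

Total head at MW-6: h = 1156.18 m (water level in the piezometer is the total head).
Pressure head at MW-12: ψ = P/(ρg) = 413×1000 / (1000 × 9.81) = 42.10 m.
Total head at MW-12: h = z + ψ = 1121.72 + 42.10 = 1163.82 m.
Head difference: h(MW-6) − h(MW-12) = 1156.18 − 1163.82 = -7.64 m.
Hydraulic gradient: i = |Δh| / L = 7.64 / 1849.7 = 0.00413.
Flow is from higher to lower head: from MW-12 toward MW-6, i.e. toward the south-east.

i ≈ 0.00413; groundwater flows toward the south-east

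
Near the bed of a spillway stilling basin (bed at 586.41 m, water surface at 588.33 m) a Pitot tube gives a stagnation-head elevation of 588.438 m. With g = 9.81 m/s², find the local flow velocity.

v ≈ 1.46 m/s

Near the bed, under hydrostatic conditions, the piezometric head (z + ψ) equals the free-surface elevation, 588.33 m.
Velocity head = total − piezometric = 588.438 − 588.33 = 0.108 m.
v = √(2g·h_v) = √(2 × 9.81 × 0.108) = 1.46 m/s.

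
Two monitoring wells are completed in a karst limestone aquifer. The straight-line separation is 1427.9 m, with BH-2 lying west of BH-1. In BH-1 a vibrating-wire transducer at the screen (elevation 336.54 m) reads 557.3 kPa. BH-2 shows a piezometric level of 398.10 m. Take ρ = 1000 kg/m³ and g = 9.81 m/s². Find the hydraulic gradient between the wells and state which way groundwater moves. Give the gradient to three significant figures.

Pressure head at BH-1: ψ = P/(ρg) = 557.3×1000 / (1000 × 9.81) = 56.81 m.
Total head at BH-1: h = z + ψ = 336.54 + 56.81 = 393.35 m.
Total head at BH-2: h = 398.10 m (water level in the piezometer is the total head).
Head difference: h(BH-1) − h(BH-2) = 393.35 − 398.10 = -4.75 m.
Hydraulic gradient: i = |Δh| / L = 4.75 / 1427.9 = 0.00333.
Flow is from higher to lower head: from BH-2 toward BH-1, i.e. toward the east.

i ≈ 0.00333; groundwater flows toward the east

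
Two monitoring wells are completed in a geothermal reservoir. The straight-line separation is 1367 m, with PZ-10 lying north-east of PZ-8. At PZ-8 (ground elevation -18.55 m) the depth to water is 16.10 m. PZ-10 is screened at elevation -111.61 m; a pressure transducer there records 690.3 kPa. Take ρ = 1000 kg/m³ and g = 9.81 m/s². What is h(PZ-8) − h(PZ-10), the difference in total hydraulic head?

Δh ≈ 6.59 m

Total head at PZ-8: h = -18.55 − 16.10 = -34.65 m.
Pressure head at PZ-10: ψ = P/(ρg) = 690.3×1000 / (1000 × 9.81) = 70.37 m.
Total head at PZ-10: h = z + ψ = -111.61 + 70.37 = -41.24 m.
Head difference: h(PZ-8) − h(PZ-10) = -34.65 − (-41.24) = 6.59 m.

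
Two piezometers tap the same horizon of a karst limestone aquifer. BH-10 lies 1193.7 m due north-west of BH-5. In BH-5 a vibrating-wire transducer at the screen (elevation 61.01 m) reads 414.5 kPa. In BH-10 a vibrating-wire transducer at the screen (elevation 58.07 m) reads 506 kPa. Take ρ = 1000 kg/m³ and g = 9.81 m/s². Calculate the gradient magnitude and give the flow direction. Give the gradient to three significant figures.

i ≈ 0.00535; groundwater flows toward the south-east

Pressure head at BH-5: ψ = P/(ρg) = 414.5×1000 / (1000 × 9.81) = 42.25 m.
Total head at BH-5: h = z + ψ = 61.01 + 42.25 = 103.26 m.
Pressure head at BH-10: ψ = P/(ρg) = 506×1000 / (1000 × 9.81) = 51.58 m.
Total head at BH-10: h = z + ψ = 58.07 + 51.58 = 109.65 m.
Head difference: h(BH-5) − h(BH-10) = 103.26 − 109.65 = -6.39 m.
Hydraulic gradient: i = |Δh| / L = 6.39 / 1193.7 = 0.00535.
Flow is from higher to lower head: from BH-10 toward BH-5, i.e. toward the south-east.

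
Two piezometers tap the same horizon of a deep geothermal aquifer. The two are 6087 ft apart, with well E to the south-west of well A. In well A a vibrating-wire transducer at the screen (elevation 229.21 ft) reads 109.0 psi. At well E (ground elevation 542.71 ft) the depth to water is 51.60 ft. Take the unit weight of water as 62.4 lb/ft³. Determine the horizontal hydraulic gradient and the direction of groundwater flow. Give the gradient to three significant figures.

i ≈ 0.00170; groundwater flows toward the north-east

Pressure head at well A: ψ = 144·P/γ = 144 × 109.0 / 62.4 = 251.54 ft.
Total head at well A: h = z + ψ = 229.21 + 251.54 = 480.75 ft.
Total head at well E: h = 542.71 − 51.60 = 491.11 ft.
Head difference: h(well A) − h(well E) = 480.75 − 491.11 = -10.36 ft.
Hydraulic gradient: i = |Δh| / L = 10.36 / 6087 = 0.00170.
Flow is from higher to lower head: from well E toward well A, i.e. toward the north-east.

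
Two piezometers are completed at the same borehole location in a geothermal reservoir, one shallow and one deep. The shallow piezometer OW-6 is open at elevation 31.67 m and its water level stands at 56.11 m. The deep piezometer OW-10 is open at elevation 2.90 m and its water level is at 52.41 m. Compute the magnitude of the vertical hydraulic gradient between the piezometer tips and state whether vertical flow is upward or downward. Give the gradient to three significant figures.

|i_v| ≈ 0.129; vertical flow is downward

Total head at OW-6: h = 56.11 m (water level in the standpipe).
Total head at OW-10: h = 52.41 m.
Δh = h(OW-6) − h(OW-10) = 56.11 − 52.41 = 3.70 m.
Vertical separation Δz = 31.67 − 2.90 = 28.77 m.
|i_v| = |Δh| / Δz = 3.70 / 28.77 = 0.129.
Head is higher in the shallow piezometer, so vertical flow is downward (recharge condition).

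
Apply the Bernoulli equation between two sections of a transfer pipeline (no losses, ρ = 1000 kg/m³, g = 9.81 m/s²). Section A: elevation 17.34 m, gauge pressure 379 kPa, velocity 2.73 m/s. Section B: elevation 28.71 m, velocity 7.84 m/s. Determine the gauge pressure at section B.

P₂ ≈ 240 kPa

Pressure head at A: ψ₁ = P₁/(ρg) = 379×1000 / (1000 × 9.81) = 38.63 m.
Velocity heads: v₁²/2g = 2.73²/19.62 = 0.380 m; v₂²/2g = 7.84²/19.62 = 3.133 m.
Total head H = z₁ + ψ₁ + v₁²/2g = 17.34 + 38.63 + 0.380 = 56.35 m.
ψ₂ = H − z₂ − v₂²/2g = 56.35 − 28.71 − 3.133 = 24.51 m.
P₂ = ρgψ₂ = 1000 × 9.81 × 24.51 ≈ 240 kPa.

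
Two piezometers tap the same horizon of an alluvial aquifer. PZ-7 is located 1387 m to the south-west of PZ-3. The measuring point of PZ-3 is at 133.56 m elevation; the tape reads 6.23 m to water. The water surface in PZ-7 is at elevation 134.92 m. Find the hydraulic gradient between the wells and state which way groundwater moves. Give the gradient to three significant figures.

Total head at PZ-3: h = 133.56 − 6.23 = 127.33 m.
Total head at PZ-7: h = 134.92 m (water level in the piezometer is the total head).
Head difference: h(PZ-3) − h(PZ-7) = 127.33 − 134.92 = -7.59 m.
Hydraulic gradient: i = |Δh| / L = 7.59 / 1387 = 0.00547.
Flow is from higher to lower head: from PZ-7 toward PZ-3, i.e. toward the north-east.

i ≈ 0.00547; groundwater flows toward the north-east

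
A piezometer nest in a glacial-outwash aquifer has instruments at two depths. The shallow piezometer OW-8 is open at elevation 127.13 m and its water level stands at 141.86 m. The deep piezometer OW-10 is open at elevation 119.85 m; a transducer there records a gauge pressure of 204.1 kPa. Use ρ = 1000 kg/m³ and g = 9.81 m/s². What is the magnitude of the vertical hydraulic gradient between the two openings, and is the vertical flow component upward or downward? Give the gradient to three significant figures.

Total head at OW-8: h = 141.86 m (water level in the standpipe).
Pressure head at OW-10: ψ = P/(ρg) = 204.1×1000 / (1000 × 9.81) = 20.81 m.
Total head at OW-10: h = z + ψ = 119.85 + 20.81 = 140.66 m.
Δh = h(OW-8) − h(OW-10) = 141.86 − 140.66 = 1.20 m.
Vertical separation Δz = 127.13 − 119.85 = 7.28 m.
|i_v| = |Δh| / Δz = 1.20 / 7.28 = 0.165.
Head is higher in the shallow piezometer, so vertical flow is downward (recharge condition).

|i_v| ≈ 0.165; vertical flow is downward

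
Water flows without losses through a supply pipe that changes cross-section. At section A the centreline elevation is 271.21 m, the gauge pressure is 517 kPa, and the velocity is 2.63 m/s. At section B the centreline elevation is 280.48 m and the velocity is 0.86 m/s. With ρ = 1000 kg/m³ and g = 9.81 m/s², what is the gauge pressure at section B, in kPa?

P₂ ≈ 429 kPa

Pressure head at A: ψ₁ = P₁/(ρg) = 517×1000 / (1000 × 9.81) = 52.70 m.
Velocity heads: v₁²/2g = 2.63²/19.62 = 0.353 m; v₂²/2g = 0.86²/19.62 = 0.038 m.
Total head H = z₁ + ψ₁ + v₁²/2g = 271.21 + 52.70 + 0.353 = 324.26 m.
ψ₂ = H − z₂ − v₂²/2g = 324.26 − 280.48 − 0.038 = 43.74 m.
P₂ = ρgψ₂ = 1000 × 9.81 × 43.74 ≈ 429 kPa.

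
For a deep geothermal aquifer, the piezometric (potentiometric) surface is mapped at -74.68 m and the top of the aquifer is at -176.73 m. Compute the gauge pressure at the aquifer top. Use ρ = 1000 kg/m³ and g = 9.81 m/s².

P ≈ 1000 kPa

Pressure head at the aquifer top: ψ = h − z = -74.68 − (-176.73) = 102.05 m.
P = ρgψ = 1000 × 9.81 × 102.05 = 1001110 Pa ≈ 1000 kPa.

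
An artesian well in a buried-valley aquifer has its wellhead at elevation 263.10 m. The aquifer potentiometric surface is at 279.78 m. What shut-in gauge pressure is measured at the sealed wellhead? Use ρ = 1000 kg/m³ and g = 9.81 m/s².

P ≈ 164 kPa

Head above the cap: Δh = 279.78 − 263.10 = 16.68 m.
P = ρgΔh = 1000 × 9.81 × 16.68 = 163631 Pa ≈ 164 kPa.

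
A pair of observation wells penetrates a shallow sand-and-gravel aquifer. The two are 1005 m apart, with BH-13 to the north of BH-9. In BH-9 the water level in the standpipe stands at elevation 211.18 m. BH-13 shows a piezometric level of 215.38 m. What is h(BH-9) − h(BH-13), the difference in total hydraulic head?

Δh ≈ -4.20 m

Total head at BH-9: h = 211.18 m (water level in the piezometer is the total head).
Total head at BH-13: h = 215.38 m (water level in the piezometer is the total head).
Head difference: h(BH-9) − h(BH-13) = 211.18 − 215.38 = -4.20 m.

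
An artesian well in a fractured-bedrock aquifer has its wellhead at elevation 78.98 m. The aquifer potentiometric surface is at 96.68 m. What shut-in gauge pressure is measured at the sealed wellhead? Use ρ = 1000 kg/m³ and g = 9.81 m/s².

P ≈ 174 kPa

Head above the cap: Δh = 96.68 − 78.98 = 17.70 m.
P = ρgΔh = 1000 × 9.81 × 17.70 = 173637 Pa ≈ 174 kPa.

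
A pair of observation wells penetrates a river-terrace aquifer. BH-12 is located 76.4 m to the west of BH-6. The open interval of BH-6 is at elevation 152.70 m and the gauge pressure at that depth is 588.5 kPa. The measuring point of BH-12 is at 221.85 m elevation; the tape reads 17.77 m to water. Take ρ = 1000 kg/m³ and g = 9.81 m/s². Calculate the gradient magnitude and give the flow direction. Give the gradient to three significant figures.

i ≈ 0.113; groundwater flows toward the west

Pressure head at BH-6: ψ = P/(ρg) = 588.5×1000 / (1000 × 9.81) = 59.99 m.
Total head at BH-6: h = z + ψ = 152.70 + 59.99 = 212.69 m.
Total head at BH-12: h = 221.85 − 17.77 = 204.08 m.
Head difference: h(BH-6) − h(BH-12) = 212.69 − 204.08 = 8.61 m.
Hydraulic gradient: i = |Δh| / L = 8.61 / 76.4 = 0.113.
Flow is from higher to lower head: from BH-6 toward BH-12, i.e. toward the west.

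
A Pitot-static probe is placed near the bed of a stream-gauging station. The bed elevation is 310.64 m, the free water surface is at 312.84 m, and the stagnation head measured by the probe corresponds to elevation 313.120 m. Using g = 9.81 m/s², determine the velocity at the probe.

Near the bed, under hydrostatic conditions, the piezometric head (z + ψ) equals the free-surface elevation, 312.84 m.
Velocity head = total − piezometric = 313.120 − 312.84 = 0.280 m.
v = √(2g·h_v) = √(2 × 9.81 × 0.280) = 2.34 m/s.

v ≈ 2.34 m/s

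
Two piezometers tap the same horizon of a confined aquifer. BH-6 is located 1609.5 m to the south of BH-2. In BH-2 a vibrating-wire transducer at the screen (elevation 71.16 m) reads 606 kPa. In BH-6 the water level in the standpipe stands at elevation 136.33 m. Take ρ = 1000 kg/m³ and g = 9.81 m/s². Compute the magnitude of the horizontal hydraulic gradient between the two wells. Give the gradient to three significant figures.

Pressure head at BH-2: ψ = P/(ρg) = 606×1000 / (1000 × 9.81) = 61.77 m.
Total head at BH-2: h = z + ψ = 71.16 + 61.77 = 132.93 m.
Total head at BH-6: h = 136.33 m (water level in the piezometer is the total head).
Head difference: h(BH-2) − h(BH-6) = 132.93 − 136.33 = -3.40 m.
Hydraulic gradient: i = |Δh| / L = 3.40 / 1609.5 = 0.00211.

i ≈ 0.00211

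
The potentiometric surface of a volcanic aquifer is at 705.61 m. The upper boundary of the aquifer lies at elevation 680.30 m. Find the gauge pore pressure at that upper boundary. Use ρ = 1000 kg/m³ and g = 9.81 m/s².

P ≈ 248 kPa

Pressure head at the aquifer top: ψ = h − z = 705.61 − 680.30 = 25.31 m.
P = ρgψ = 1000 × 9.81 × 25.31 = 248291 Pa ≈ 248 kPa.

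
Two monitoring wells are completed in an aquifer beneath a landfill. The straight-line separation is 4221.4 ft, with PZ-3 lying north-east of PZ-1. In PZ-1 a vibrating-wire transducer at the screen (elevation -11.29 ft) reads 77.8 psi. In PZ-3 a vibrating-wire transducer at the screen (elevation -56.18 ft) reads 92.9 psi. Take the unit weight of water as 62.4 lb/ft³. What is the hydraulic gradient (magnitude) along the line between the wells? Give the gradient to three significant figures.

Pressure head at PZ-1: ψ = 144·P/γ = 144 × 77.8 / 62.4 = 179.54 ft.
Total head at PZ-1: h = z + ψ = -11.29 + 179.54 = 168.25 ft.
Pressure head at PZ-3: ψ = 144·P/γ = 144 × 92.9 / 62.4 = 214.38 ft.
Total head at PZ-3: h = z + ψ = -56.18 + 214.38 = 158.20 ft.
Head difference: h(PZ-1) − h(PZ-3) = 168.25 − 158.20 = 10.05 ft.
Hydraulic gradient: i = |Δh| / L = 10.05 / 4221.4 = 0.00238.

i ≈ 0.00238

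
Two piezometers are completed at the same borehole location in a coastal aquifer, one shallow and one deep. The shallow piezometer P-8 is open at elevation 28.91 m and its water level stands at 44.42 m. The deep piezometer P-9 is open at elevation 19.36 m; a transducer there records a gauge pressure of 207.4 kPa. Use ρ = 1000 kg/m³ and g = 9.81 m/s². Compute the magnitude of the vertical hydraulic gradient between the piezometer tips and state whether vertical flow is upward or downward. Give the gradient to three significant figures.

|i_v| ≈ 0.410; vertical flow is downward

Total head at P-8: h = 44.42 m (water level in the standpipe).
Pressure head at P-9: ψ = P/(ρg) = 207.4×1000 / (1000 × 9.81) = 21.14 m.
Total head at P-9: h = z + ψ = 19.36 + 21.14 = 40.50 m.
Δh = h(P-8) − h(P-9) = 44.42 − 40.50 = 3.92 m.
Vertical separation Δz = 28.91 − 19.36 = 9.55 m.
|i_v| = |Δh| / Δz = 3.92 / 9.55 = 0.410.
Head is higher in the shallow piezometer, so vertical flow is downward (recharge condition).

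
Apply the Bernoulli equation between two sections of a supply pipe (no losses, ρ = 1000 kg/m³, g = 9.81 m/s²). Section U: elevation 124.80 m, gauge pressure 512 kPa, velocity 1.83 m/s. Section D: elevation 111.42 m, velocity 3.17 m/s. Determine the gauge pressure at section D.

P₂ ≈ 640 kPa

Pressure head at U: ψ₁ = P₁/(ρg) = 512×1000 / (1000 × 9.81) = 52.19 m.
Velocity heads: v₁²/2g = 1.83²/19.62 = 0.171 m; v₂²/2g = 3.17²/19.62 = 0.512 m.
Total head H = z₁ + ψ₁ + v₁²/2g = 124.80 + 52.19 + 0.171 = 177.16 m.
ψ₂ = H − z₂ − v₂²/2g = 177.16 − 111.42 − 0.512 = 65.23 m.
P₂ = ρgψ₂ = 1000 × 9.81 × 65.23 ≈ 640 kPa.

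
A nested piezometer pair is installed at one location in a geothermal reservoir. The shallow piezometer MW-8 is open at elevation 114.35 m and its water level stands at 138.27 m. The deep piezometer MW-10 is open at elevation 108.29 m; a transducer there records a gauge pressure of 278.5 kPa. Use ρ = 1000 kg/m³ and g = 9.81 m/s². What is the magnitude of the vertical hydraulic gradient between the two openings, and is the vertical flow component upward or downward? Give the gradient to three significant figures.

Total head at MW-8: h = 138.27 m (water level in the standpipe).
Pressure head at MW-10: ψ = P/(ρg) = 278.5×1000 / (1000 × 9.81) = 28.39 m.
Total head at MW-10: h = z + ψ = 108.29 + 28.39 = 136.68 m.
Δh = h(MW-8) − h(MW-10) = 138.27 − 136.68 = 1.59 m.
Vertical separation Δz = 114.35 − 108.29 = 6.06 m.
|i_v| = |Δh| / Δz = 1.59 / 6.06 = 0.262.
Head is higher in the shallow piezometer, so vertical flow is downward (recharge condition).

|i_v| ≈ 0.262; vertical flow is downward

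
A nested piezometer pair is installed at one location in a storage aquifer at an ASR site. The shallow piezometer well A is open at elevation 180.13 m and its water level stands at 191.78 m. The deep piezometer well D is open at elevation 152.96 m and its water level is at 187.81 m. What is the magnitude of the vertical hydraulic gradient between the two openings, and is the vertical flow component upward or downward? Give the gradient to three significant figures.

|i_v| ≈ 0.146; vertical flow is downward

Total head at well A: h = 191.78 m (water level in the standpipe).
Total head at well D: h = 187.81 m.
Δh = h(well A) − h(well D) = 191.78 − 187.81 = 3.97 m.
Vertical separation Δz = 180.13 − 152.96 = 27.17 m.
|i_v| = |Δh| / Δz = 3.97 / 27.17 = 0.146.
Head is higher in the shallow piezometer, so vertical flow is downward (recharge condition).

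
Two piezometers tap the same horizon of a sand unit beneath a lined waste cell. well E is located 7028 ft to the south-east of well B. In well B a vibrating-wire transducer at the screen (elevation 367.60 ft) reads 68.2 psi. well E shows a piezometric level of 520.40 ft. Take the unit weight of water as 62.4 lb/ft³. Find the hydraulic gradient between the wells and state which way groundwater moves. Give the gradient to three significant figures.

Pressure head at well B: ψ = 144·P/γ = 144 × 68.2 / 62.4 = 157.38 ft.
Total head at well B: h = z + ψ = 367.60 + 157.38 = 524.98 ft.
Total head at well E: h = 520.40 ft (water level in the piezometer is the total head).
Head difference: h(well B) − h(well E) = 524.98 − 520.40 = 4.58 ft.
Hydraulic gradient: i = |Δh| / L = 4.58 / 7028 = 0.000652.
Flow is from higher to lower head: from well B toward well E, i.e. toward the south-east.

i ≈ 0.000652; groundwater flows toward the south-east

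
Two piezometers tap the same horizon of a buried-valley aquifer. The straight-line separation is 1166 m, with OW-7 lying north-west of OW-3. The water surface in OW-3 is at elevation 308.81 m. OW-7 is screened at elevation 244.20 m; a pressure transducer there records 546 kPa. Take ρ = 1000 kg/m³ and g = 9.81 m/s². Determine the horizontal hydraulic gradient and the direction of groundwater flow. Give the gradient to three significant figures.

Total head at OW-3: h = 308.81 m (water level in the piezometer is the total head).
Pressure head at OW-7: ψ = P/(ρg) = 546×1000 / (1000 × 9.81) = 55.66 m.
Total head at OW-7: h = z + ψ = 244.20 + 55.66 = 299.86 m.
Head difference: h(OW-3) − h(OW-7) = 308.81 − 299.86 = 8.95 m.
Hydraulic gradient: i = |Δh| / L = 8.95 / 1166 = 0.00768.
Flow is from higher to lower head: from OW-3 toward OW-7, i.e. toward the north-west.

i ≈ 0.00768; groundwater flows toward the north-west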